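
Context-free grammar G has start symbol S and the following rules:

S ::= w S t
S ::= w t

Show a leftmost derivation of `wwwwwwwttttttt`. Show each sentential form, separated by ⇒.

S ⇒ wSt ⇒ wwStt ⇒ wwwSttt ⇒ wwwwStttt ⇒ wwwwwSttttt ⇒ wwwwwwStttttt ⇒ wwwwwwwttttttt

S ⇒ wSt   [S ::= w S t]
wSt ⇒ wwStt   [S ::= w S t]
wwStt ⇒ wwwSttt   [S ::= w S t]
wwwSttt ⇒ wwwwStttt   [S ::= w S t]
wwwwStttt ⇒ wwwwwSttttt   [S ::= w S t]
wwwwwSttttt ⇒ wwwwwwStttttt   [S ::= w S t]
wwwwwwStttttt ⇒ wwwwwwwttttttt   [S ::= w t]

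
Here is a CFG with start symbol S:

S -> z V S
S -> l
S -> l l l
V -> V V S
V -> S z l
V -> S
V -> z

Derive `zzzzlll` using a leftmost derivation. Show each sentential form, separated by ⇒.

S ⇒ zVS   [S -> z V S]
zVS ⇒ zSS   [V -> S]
zSS ⇒ zzVSS   [S -> z V S]
zzVSS ⇒ zzVVSSS   [V -> V V S]
zzVVSSS ⇒ zzzVSSS   [V -> z]
zzzVSSS ⇒ zzzzSSS   [V -> z]
zzzzSSS ⇒ zzzzlSS   [S -> l]
zzzzlSS ⇒ zzzzllS   [S -> l]
zzzzllS ⇒ zzzzlll   [S -> l]

S⇒zVS⇒zSS⇒zzVSS⇒zzVVSSS⇒zzzVSSS⇒zzzzSSS⇒zzzzlSS⇒zzzzllS⇒zzzzlll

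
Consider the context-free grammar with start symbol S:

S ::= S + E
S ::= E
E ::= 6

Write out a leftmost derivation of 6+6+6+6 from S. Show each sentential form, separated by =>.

S => S+E => S+E+E => S+E+E+E => E+E+E+E => 6+E+E+E => 6+6+E+E => 6+6+6+E => 6+6+6+6

S => S+E   [S ::= S + E]
S+E => S+E+E   [S ::= S + E]
S+E+E => S+E+E+E   [S ::= S + E]
S+E+E+E => E+E+E+E   [S ::= E]
E+E+E+E => 6+E+E+E   [E ::= 6]
6+E+E+E => 6+6+E+E   [E ::= 6]
6+6+E+E => 6+6+6+E   [E ::= 6]
6+6+6+E => 6+6+6+6   [E ::= 6]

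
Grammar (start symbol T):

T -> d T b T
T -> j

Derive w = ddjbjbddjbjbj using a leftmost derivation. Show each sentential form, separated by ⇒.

T ⇒ dTbT ⇒ ddTbTbT ⇒ ddjbTbT ⇒ ddjbjbT ⇒ ddjbjbdTbT ⇒ ddjbjbddTbTbT ⇒ ddjbjbddjbTbT ⇒ ddjbjbddjbjbT ⇒ ddjbjbddjbjbj

T ⇒ dTbT   [T -> d T b T]
dTbT ⇒ ddTbTbT   [T -> d T b T]
ddTbTbT ⇒ ddjbTbT   [T -> j]
ddjbTbT ⇒ ddjbjbT   [T -> j]
ddjbjbT ⇒ ddjbjbdTbT   [T -> d T b T]
ddjbjbdTbT ⇒ ddjbjbddTbTbT   [T -> d T b T]
ddjbjbddTbTbT ⇒ ddjbjbddjbTbT   [T -> j]
ddjbjbddjbTbT ⇒ ddjbjbddjbjbT   [T -> j]
ddjbjbddjbjbT ⇒ ddjbjbddjbjbj   [T -> j]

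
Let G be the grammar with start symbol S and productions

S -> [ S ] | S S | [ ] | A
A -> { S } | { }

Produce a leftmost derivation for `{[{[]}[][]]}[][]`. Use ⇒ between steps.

S ⇒ SS   [S -> S S]
SS ⇒ SSS   [S -> S S]
SSS ⇒ ASS   [S -> A]
ASS ⇒ {S}SS   [A -> { S }]
{S}SS ⇒ {[S]}SS   [S -> [ S ]]
{[S]}SS ⇒ {[SS]}SS   [S -> S S]
{[SS]}SS ⇒ {[SSS]}SS   [S -> S S]
{[SSS]}SS ⇒ {[ASS]}SS   [S -> A]
{[ASS]}SS ⇒ {[{S}SS]}SS   [A -> { S }]
{[{S}SS]}SS ⇒ {[{[]}SS]}SS   [S -> [ ]]
{[{[]}SS]}SS ⇒ {[{[]}[]S]}SS   [S -> [ ]]
{[{[]}[]S]}SS ⇒ {[{[]}[][]]}SS   [S -> [ ]]
{[{[]}[][]]}SS ⇒ {[{[]}[][]]}[]S   [S -> [ ]]
{[{[]}[][]]}[]S ⇒ {[{[]}[][]]}[][]   [S -> [ ]]

S ⇒ SS ⇒ SSS ⇒ ASS ⇒ {S}SS ⇒ {[S]}SS ⇒ {[SS]}SS ⇒ {[SSS]}SS ⇒ {[ASS]}SS ⇒ {[{S}SS]}SS ⇒ {[{[]}SS]}SS ⇒ {[{[]}[]S]}SS ⇒ {[{[]}[][]]}SS ⇒ {[{[]}[][]]}[]S ⇒ {[{[]}[][]]}[][]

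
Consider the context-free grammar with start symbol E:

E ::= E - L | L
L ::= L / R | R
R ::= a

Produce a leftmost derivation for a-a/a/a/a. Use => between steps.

E => E-L   [E ::= E - L]
E-L => L-L   [E ::= L]
L-L => R-L   [L ::= R]
R-L => a-L   [R ::= a]
a-L => a-L/R   [L ::= L / R]
a-L/R => a-L/R/R   [L ::= L / R]
a-L/R/R => a-L/R/R/R   [L ::= L / R]
a-L/R/R/R => a-R/R/R/R   [L ::= R]
a-R/R/R/R => a-a/R/R/R   [R ::= a]
a-a/R/R/R => a-a/a/R/R   [R ::= a]
a-a/a/R/R => a-a/a/a/R   [R ::= a]
a-a/a/a/R => a-a/a/a/a   [R ::= a]

E=>E-L=>L-L=>R-L=>a-L=>a-L/R=>a-L/R/R=>a-L/R/R/R=>a-R/R/R/R=>a-a/R/R/R=>a-a/a/R/R=>a-a/a/a/R=>a-a/a/a/a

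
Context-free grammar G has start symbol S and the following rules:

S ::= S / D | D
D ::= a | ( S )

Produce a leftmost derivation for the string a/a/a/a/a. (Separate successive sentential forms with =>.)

S => S/D => S/D/D => S/D/D/D => S/D/D/D/D => D/D/D/D/D => a/D/D/D/D => a/a/D/D/D => a/a/a/D/D => a/a/a/a/D => a/a/a/a/a

S => S/D   [S ::= S / D]
S/D => S/D/D   [S ::= S / D]
S/D/D => S/D/D/D   [S ::= S / D]
S/D/D/D => S/D/D/D/D   [S ::= S / D]
S/D/D/D/D => D/D/D/D/D   [S ::= D]
D/D/D/D/D => a/D/D/D/D   [D ::= a]
a/D/D/D/D => a/a/D/D/D   [D ::= a]
a/a/D/D/D => a/a/a/D/D   [D ::= a]
a/a/a/D/D => a/a/a/a/D   [D ::= a]
a/a/a/a/D => a/a/a/a/a   [D ::= a]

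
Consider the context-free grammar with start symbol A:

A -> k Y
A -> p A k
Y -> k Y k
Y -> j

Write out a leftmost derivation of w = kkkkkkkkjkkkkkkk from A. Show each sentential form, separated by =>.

A => kY => kkYk => kkkYkk => kkkkYkkk => kkkkkYkkkk => kkkkkkYkkkkk => kkkkkkkYkkkkkk => kkkkkkkkYkkkkkkk => kkkkkkkkjkkkkkkk

A => kY   [A -> k Y]
kY => kkYk   [Y -> k Y k]
kkYk => kkkYkk   [Y -> k Y k]
kkkYkk => kkkkYkkk   [Y -> k Y k]
kkkkYkkk => kkkkkYkkkk   [Y -> k Y k]
kkkkkYkkkk => kkkkkkYkkkkk   [Y -> k Y k]
kkkkkkYkkkkk => kkkkkkkYkkkkkk   [Y -> k Y k]
kkkkkkkYkkkkkk => kkkkkkkkYkkkkkkk   [Y -> k Y k]
kkkkkkkkYkkkkkkk => kkkkkkkkjkkkkkkk   [Y -> j]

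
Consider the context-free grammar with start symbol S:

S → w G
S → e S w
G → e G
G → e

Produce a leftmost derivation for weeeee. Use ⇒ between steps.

S ⇒ wG   [S → w G]
wG ⇒ weG   [G → e G]
weG ⇒ weeG   [G → e G]
weeG ⇒ weeeG   [G → e G]
weeeG ⇒ weeeeG   [G → e G]
weeeeG ⇒ weeeee   [G → e]

S⇒wG⇒weG⇒weeG⇒weeeG⇒weeeeG⇒weeeee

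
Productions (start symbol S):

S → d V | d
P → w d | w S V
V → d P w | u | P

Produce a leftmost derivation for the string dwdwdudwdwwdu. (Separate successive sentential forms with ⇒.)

S ⇒ dV ⇒ dP ⇒ dwSV ⇒ dwdVV ⇒ dwdPV ⇒ dwdwSVV ⇒ dwdwdVVV ⇒ dwdwduVV ⇒ dwdwdudPwV ⇒ dwdwdudwdwV ⇒ dwdwdudwdwP ⇒ dwdwdudwdwwSV ⇒ dwdwdudwdwwdV ⇒ dwdwdudwdwwdu

S ⇒ dV   [S → d V]
dV ⇒ dP   [V → P]
dP ⇒ dwSV   [P → w S V]
dwSV ⇒ dwdVV   [S → d V]
dwdVV ⇒ dwdPV   [V → P]
dwdPV ⇒ dwdwSVV   [P → w S V]
dwdwSVV ⇒ dwdwdVVV   [S → d V]
dwdwdVVV ⇒ dwdwduVV   [V → u]
dwdwduVV ⇒ dwdwdudPwV   [V → d P w]
dwdwdudPwV ⇒ dwdwdudwdwV   [P → w d]
dwdwdudwdwV ⇒ dwdwdudwdwP   [V → P]
dwdwdudwdwP ⇒ dwdwdudwdwwSV   [P → w S V]
dwdwdudwdwwSV ⇒ dwdwdudwdwwdV   [S → d]
dwdwdudwdwwdV ⇒ dwdwdudwdwwdu   [V → u]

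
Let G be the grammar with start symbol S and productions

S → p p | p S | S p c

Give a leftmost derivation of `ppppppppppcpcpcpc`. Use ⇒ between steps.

S ⇒ pS   [S → p S]
pS ⇒ pSpc   [S → S p c]
pSpc ⇒ ppSpc   [S → p S]
ppSpc ⇒ pppSpc   [S → p S]
pppSpc ⇒ pppSpcpc   [S → S p c]
pppSpcpc ⇒ ppppSpcpc   [S → p S]
ppppSpcpc ⇒ ppppSpcpcpc   [S → S p c]
ppppSpcpcpc ⇒ ppppSpcpcpcpc   [S → S p c]
ppppSpcpcpcpc ⇒ pppppSpcpcpcpc   [S → p S]
pppppSpcpcpcpc ⇒ ppppppSpcpcpcpc   [S → p S]
ppppppSpcpcpcpc ⇒ pppppppSpcpcpcpc   [S → p S]
pppppppSpcpcpcpc ⇒ ppppppppppcpcpcpc   [S → p p]

S ⇒ pS ⇒ pSpc ⇒ ppSpc ⇒ pppSpc ⇒ pppSpcpc ⇒ ppppSpcpc ⇒ ppppSpcpcpc ⇒ ppppSpcpcpcpc ⇒ pppppSpcpcpcpc ⇒ ppppppSpcpcpcpc ⇒ pppppppSpcpcpcpc ⇒ ppppppppppcpcpcpc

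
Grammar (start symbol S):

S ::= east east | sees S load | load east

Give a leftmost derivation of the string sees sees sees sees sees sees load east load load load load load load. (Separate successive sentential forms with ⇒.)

S ⇒ sees S load ⇒ sees sees S load load ⇒ sees sees sees S load load load ⇒ sees sees sees sees S load load load load ⇒ sees sees sees sees sees S load load load load load ⇒ sees sees sees sees sees sees S load load load load load load ⇒ sees sees sees sees sees sees load east load load load load load load

S ⇒ sees S load   [S ::= sees S load]
sees S load ⇒ sees sees S load load   [S ::= sees S load]
sees sees S load load ⇒ sees sees sees S load load load   [S ::= sees S load]
sees sees sees S load load load ⇒ sees sees sees sees S load load load load   [S ::= sees S load]
sees sees sees sees S load load load load ⇒ sees sees sees sees sees S load load load load load   [S ::= sees S load]
sees sees sees sees sees S load load load load load ⇒ sees sees sees sees sees sees S load load load load load load   [S ::= sees S load]
sees sees sees sees sees sees S load load load load load load ⇒ sees sees sees sees sees sees load east load load load load load load   [S ::= load east]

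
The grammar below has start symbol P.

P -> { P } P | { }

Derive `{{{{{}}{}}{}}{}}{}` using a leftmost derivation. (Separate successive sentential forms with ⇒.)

P⇒{P}P⇒{{P}P}P⇒{{{P}P}P}P⇒{{{{P}P}P}P}P⇒{{{{{}}P}P}P}P⇒{{{{{}}{}}P}P}P⇒{{{{{}}{}}{}}P}P⇒{{{{{}}{}}{}}{}}P⇒{{{{{}}{}}{}}{}}{}

P ⇒ {P}P   [P -> { P } P]
{P}P ⇒ {{P}P}P   [P -> { P } P]
{{P}P}P ⇒ {{{P}P}P}P   [P -> { P } P]
{{{P}P}P}P ⇒ {{{{P}P}P}P}P   [P -> { P } P]
{{{{P}P}P}P}P ⇒ {{{{{}}P}P}P}P   [P -> { }]
{{{{{}}P}P}P}P ⇒ {{{{{}}{}}P}P}P   [P -> { }]
{{{{{}}{}}P}P}P ⇒ {{{{{}}{}}{}}P}P   [P -> { }]
{{{{{}}{}}{}}P}P ⇒ {{{{{}}{}}{}}{}}P   [P -> { }]
{{{{{}}{}}{}}{}}P ⇒ {{{{{}}{}}{}}{}}{}   [P -> { }]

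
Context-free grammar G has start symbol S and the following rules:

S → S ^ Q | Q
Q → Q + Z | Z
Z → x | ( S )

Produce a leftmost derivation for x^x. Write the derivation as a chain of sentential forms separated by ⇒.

S ⇒ S^Q ⇒ Q^Q ⇒ Z^Q ⇒ x^Q ⇒ x^Z ⇒ x^x

S ⇒ S^Q   [S → S ^ Q]
S^Q ⇒ Q^Q   [S → Q]
Q^Q ⇒ Z^Q   [Q → Z]
Z^Q ⇒ x^Q   [Z → x]
x^Q ⇒ x^Z   [Q → Z]
x^Z ⇒ x^x   [Z → x]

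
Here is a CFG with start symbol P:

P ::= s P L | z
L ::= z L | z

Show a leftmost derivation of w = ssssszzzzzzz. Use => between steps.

P => sPL   [P ::= s P L]
sPL => ssPLL   [P ::= s P L]
ssPLL => sssPLLL   [P ::= s P L]
sssPLLL => ssssPLLLL   [P ::= s P L]
ssssPLLLL => sssssPLLLLL   [P ::= s P L]
sssssPLLLLL => ssssszLLLLL   [P ::= z]
ssssszLLLLL => ssssszzLLLL   [L ::= z]
ssssszzLLLL => ssssszzzLLL   [L ::= z]
ssssszzzLLL => ssssszzzzLLL   [L ::= z L]
ssssszzzzLLL => ssssszzzzzLL   [L ::= z]
ssssszzzzzLL => ssssszzzzzzL   [L ::= z]
ssssszzzzzzL => ssssszzzzzzz   [L ::= z]

P => sPL => ssPLL => sssPLLL => ssssPLLLL => sssssPLLLLL => ssssszLLLLL => ssssszzLLLL => ssssszzzLLL => ssssszzzzLLL => ssssszzzzzLL => ssssszzzzzzL => ssssszzzzzzz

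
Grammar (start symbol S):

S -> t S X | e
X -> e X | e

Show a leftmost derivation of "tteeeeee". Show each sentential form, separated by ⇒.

S ⇒ tSX   [S -> t S X]
tSX ⇒ ttSXX   [S -> t S X]
ttSXX ⇒ tteXX   [S -> e]
tteXX ⇒ tteeXX   [X -> e X]
tteeXX ⇒ tteeeXX   [X -> e X]
tteeeXX ⇒ tteeeeXX   [X -> e X]
tteeeeXX ⇒ tteeeeeX   [X -> e]
tteeeeeX ⇒ tteeeeee   [X -> e]

S ⇒ tSX ⇒ ttSXX ⇒ tteXX ⇒ tteeXX ⇒ tteeeXX ⇒ tteeeeXX ⇒ tteeeeeX ⇒ tteeeeee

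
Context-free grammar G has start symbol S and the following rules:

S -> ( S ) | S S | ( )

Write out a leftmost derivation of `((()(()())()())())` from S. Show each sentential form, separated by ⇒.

S ⇒ (S)   [S -> ( S )]
(S) ⇒ (SS)   [S -> S S]
(SS) ⇒ ((S)S)   [S -> ( S )]
((S)S) ⇒ ((SS)S)   [S -> S S]
((SS)S) ⇒ ((()S)S)   [S -> ( )]
((()S)S) ⇒ ((()SS)S)   [S -> S S]
((()SS)S) ⇒ ((()SSS)S)   [S -> S S]
((()SSS)S) ⇒ ((()(S)SS)S)   [S -> ( S )]
((()(S)SS)S) ⇒ ((()(SS)SS)S)   [S -> S S]
((()(SS)SS)S) ⇒ ((()(()S)SS)S)   [S -> ( )]
((()(()S)SS)S) ⇒ ((()(()())SS)S)   [S -> ( )]
((()(()())SS)S) ⇒ ((()(()())()S)S)   [S -> ( )]
((()(()())()S)S) ⇒ ((()(()())()())S)   [S -> ( )]
((()(()())()())S) ⇒ ((()(()())()())())   [S -> ( )]

S ⇒ (S) ⇒ (SS) ⇒ ((S)S) ⇒ ((SS)S) ⇒ ((()S)S) ⇒ ((()SS)S) ⇒ ((()SSS)S) ⇒ ((()(S)SS)S) ⇒ ((()(SS)SS)S) ⇒ ((()(()S)SS)S) ⇒ ((()(()())SS)S) ⇒ ((()(()())()S)S) ⇒ ((()(()())()())S) ⇒ ((()(()())()())())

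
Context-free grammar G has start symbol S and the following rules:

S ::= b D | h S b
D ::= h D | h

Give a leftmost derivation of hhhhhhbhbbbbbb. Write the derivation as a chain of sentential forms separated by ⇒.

S ⇒ hSb ⇒ hhSbb ⇒ hhhSbbb ⇒ hhhhSbbbb ⇒ hhhhhSbbbbb ⇒ hhhhhhSbbbbbb ⇒ hhhhhhbDbbbbbb ⇒ hhhhhhbhbbbbbb

S ⇒ hSb   [S ::= h S b]
hSb ⇒ hhSbb   [S ::= h S b]
hhSbb ⇒ hhhSbbb   [S ::= h S b]
hhhSbbb ⇒ hhhhSbbbb   [S ::= h S b]
hhhhSbbbb ⇒ hhhhhSbbbbb   [S ::= h S b]
hhhhhSbbbbb ⇒ hhhhhhSbbbbbb   [S ::= h S b]
hhhhhhSbbbbbb ⇒ hhhhhhbDbbbbbb   [S ::= b D]
hhhhhhbDbbbbbb ⇒ hhhhhhbhbbbbbb   [D ::= h]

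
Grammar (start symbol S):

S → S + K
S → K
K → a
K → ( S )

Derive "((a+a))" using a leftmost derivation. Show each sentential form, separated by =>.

S => K => (S) => (K) => ((S)) => ((S+K)) => ((K+K)) => ((a+K)) => ((a+a))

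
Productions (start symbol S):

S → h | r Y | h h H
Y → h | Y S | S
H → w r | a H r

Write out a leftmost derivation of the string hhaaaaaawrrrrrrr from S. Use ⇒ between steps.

S ⇒ hhH ⇒ hhaHr ⇒ hhaaHrr ⇒ hhaaaHrrr ⇒ hhaaaaHrrrr ⇒ hhaaaaaHrrrrr ⇒ hhaaaaaaHrrrrrr ⇒ hhaaaaaawrrrrrrr

S ⇒ hhH   [S → h h H]
hhH ⇒ hhaHr   [H → a H r]
hhaHr ⇒ hhaaHrr   [H → a H r]
hhaaHrr ⇒ hhaaaHrrr   [H → a H r]
hhaaaHrrr ⇒ hhaaaaHrrrr   [H → a H r]
hhaaaaHrrrr ⇒ hhaaaaaHrrrrr   [H → a H r]
hhaaaaaHrrrrr ⇒ hhaaaaaaHrrrrrr   [H → a H r]
hhaaaaaaHrrrrrr ⇒ hhaaaaaawrrrrrrr   [H → w r]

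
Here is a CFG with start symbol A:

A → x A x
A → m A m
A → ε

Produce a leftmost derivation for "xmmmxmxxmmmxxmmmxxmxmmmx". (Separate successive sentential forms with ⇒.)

A⇒xAx⇒xmAmx⇒xmmAmmx⇒xmmmAmmmx⇒xmmmxAxmmmx⇒xmmmxmAmxmmmx⇒xmmmxmxAxmxmmmx⇒xmmmxmxxAxxmxmmmx⇒xmmmxmxxmAmxxmxmmmx⇒xmmmxmxxmmAmmxxmxmmmx⇒xmmmxmxxmmmAmmmxxmxmmmx⇒xmmmxmxxmmmxAxmmmxxmxmmmx⇒xmmmxmxxmmmxxmmmxxmxmmmx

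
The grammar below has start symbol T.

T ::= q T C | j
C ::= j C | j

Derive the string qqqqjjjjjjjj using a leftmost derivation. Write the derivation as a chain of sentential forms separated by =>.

T=>qTC=>qqTCC=>qqqTCCC=>qqqqTCCCC=>qqqqjCCCC=>qqqqjjCCCC=>qqqqjjjCCC=>qqqqjjjjCCC=>qqqqjjjjjCC=>qqqqjjjjjjCC=>qqqqjjjjjjjC=>qqqqjjjjjjjj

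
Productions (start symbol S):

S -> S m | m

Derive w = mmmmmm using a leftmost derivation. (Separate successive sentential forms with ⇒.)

S ⇒ Sm ⇒ Smm ⇒ Smmm ⇒ Smmmm ⇒ Smmmmm ⇒ mmmmmm

S ⇒ Sm   [S -> S m]
Sm ⇒ Smm   [S -> S m]
Smm ⇒ Smmm   [S -> S m]
Smmm ⇒ Smmmm   [S -> S m]
Smmmm ⇒ Smmmmm   [S -> S m]
Smmmmm ⇒ mmmmmm   [S -> m]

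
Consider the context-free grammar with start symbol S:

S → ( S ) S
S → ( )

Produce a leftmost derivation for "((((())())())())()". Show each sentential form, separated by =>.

S => (S)S   [S → ( S ) S]
(S)S => ((S)S)S   [S → ( S ) S]
((S)S)S => (((S)S)S)S   [S → ( S ) S]
(((S)S)S)S => ((((S)S)S)S)S   [S → ( S ) S]
((((S)S)S)S)S => ((((())S)S)S)S   [S → ( )]
((((())S)S)S)S => ((((())())S)S)S   [S → ( )]
((((())())S)S)S => ((((())())())S)S   [S → ( )]
((((())())())S)S => ((((())())())())S   [S → ( )]
((((())())())())S => ((((())())())())()   [S → ( )]

S=>(S)S=>((S)S)S=>(((S)S)S)S=>((((S)S)S)S)S=>((((())S)S)S)S=>((((())())S)S)S=>((((())())())S)S=>((((())())())())S=>((((())())())())()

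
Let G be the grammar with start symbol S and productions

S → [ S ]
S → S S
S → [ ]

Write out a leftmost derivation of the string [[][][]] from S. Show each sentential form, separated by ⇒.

S⇒[S]⇒[SS]⇒[SSS]⇒[[]SS]⇒[[][]S]⇒[[][][]]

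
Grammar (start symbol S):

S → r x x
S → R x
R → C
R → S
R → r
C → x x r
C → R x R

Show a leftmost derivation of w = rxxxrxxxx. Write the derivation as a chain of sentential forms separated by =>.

S => Rx => Sx => Rxx => Cxx => RxRxx => SxRxx => rxxxRxx => rxxxSxx => rxxxrxxxx

S => Rx   [S → R x]
Rx => Sx   [R → S]
Sx => Rxx   [S → R x]
Rxx => Cxx   [R → C]
Cxx => RxRxx   [C → R x R]
RxRxx => SxRxx   [R → S]
SxRxx => rxxxRxx   [S → r x x]
rxxxRxx => rxxxSxx   [R → S]
rxxxSxx => rxxxrxxxx   [S → r x x]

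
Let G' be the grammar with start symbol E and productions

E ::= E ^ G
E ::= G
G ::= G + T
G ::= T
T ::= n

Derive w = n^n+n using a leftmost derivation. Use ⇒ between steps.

E ⇒ E^G ⇒ G^G ⇒ T^G ⇒ n^G ⇒ n^G+T ⇒ n^T+T ⇒ n^n+T ⇒ n^n+n

E ⇒ E^G   [E ::= E ^ G]
E^G ⇒ G^G   [E ::= G]
G^G ⇒ T^G   [G ::= T]
T^G ⇒ n^G   [T ::= n]
n^G ⇒ n^G+T   [G ::= G + T]
n^G+T ⇒ n^T+T   [G ::= T]
n^T+T ⇒ n^n+T   [T ::= n]
n^n+T ⇒ n^n+n   [T ::= n]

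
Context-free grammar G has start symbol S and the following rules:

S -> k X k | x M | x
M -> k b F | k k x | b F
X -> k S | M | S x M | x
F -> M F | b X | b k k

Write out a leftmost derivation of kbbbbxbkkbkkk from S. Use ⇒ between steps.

S⇒kXk⇒kMk⇒kbFk⇒kbMFk⇒kbbFFk⇒kbbMFFk⇒kbbbFFFk⇒kbbbbXFFk⇒kbbbbxFFk⇒kbbbbxbkkFk⇒kbbbbxbkkbkkk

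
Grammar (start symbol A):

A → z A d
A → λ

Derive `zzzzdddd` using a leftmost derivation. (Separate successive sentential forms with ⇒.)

A ⇒ zAd   [A → z A d]
zAd ⇒ zzAdd   [A → z A d]
zzAdd ⇒ zzzAddd   [A → z A d]
zzzAddd ⇒ zzzzAdddd   [A → z A d]
zzzzAdddd ⇒ zzzzdddd   [A → λ]

A⇒zAd⇒zzAdd⇒zzzAddd⇒zzzzAdddd⇒zzzzdddd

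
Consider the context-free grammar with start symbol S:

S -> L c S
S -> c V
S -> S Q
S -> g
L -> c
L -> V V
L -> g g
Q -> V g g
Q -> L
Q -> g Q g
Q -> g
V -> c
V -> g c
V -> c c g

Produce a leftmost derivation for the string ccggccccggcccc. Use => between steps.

S => LcS => VVcS => ccgVcS => ccggccS => ccggccLcS => ccggccVVcS => ccggccccgVcS => ccggccccggccS => ccggccccggcccV => ccggccccggcccc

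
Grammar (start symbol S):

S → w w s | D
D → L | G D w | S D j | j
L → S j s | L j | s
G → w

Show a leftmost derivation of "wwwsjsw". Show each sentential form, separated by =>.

S => D => GDw => wDw => wLw => wSjsw => wwwsjsw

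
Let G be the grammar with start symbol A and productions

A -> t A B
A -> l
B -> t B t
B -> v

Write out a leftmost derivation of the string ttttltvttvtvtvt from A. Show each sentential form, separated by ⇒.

A ⇒ tAB ⇒ ttABB ⇒ tttABBB ⇒ ttttABBBB ⇒ ttttlBBBB ⇒ ttttltBtBBB ⇒ ttttltvtBBB ⇒ ttttltvttBtBB ⇒ ttttltvttvtBB ⇒ ttttltvttvtvB ⇒ ttttltvttvtvtBt ⇒ ttttltvttvtvtvt

A ⇒ tAB   [A -> t A B]
tAB ⇒ ttABB   [A -> t A B]
ttABB ⇒ tttABBB   [A -> t A B]
tttABBB ⇒ ttttABBBB   [A -> t A B]
ttttABBBB ⇒ ttttlBBBB   [A -> l]
ttttlBBBB ⇒ ttttltBtBBB   [B -> t B t]
ttttltBtBBB ⇒ ttttltvtBBB   [B -> v]
ttttltvtBBB ⇒ ttttltvttBtBB   [B -> t B t]
ttttltvttBtBB ⇒ ttttltvttvtBB   [B -> v]
ttttltvttvtBB ⇒ ttttltvttvtvB   [B -> v]
ttttltvttvtvB ⇒ ttttltvttvtvtBt   [B -> t B t]
ttttltvttvtvtBt ⇒ ttttltvttvtvtvt   [B -> v]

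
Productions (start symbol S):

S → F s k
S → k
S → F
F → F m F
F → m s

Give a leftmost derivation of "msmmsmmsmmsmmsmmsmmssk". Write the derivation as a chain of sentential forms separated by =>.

S=>Fsk=>FmFsk=>FmFmFsk=>FmFmFmFsk=>FmFmFmFmFsk=>FmFmFmFmFmFsk=>FmFmFmFmFmFmFsk=>msmFmFmFmFmFmFsk=>msmmsmFmFmFmFmFsk=>msmmsmmsmFmFmFmFsk=>msmmsmmsmmsmFmFmFsk=>msmmsmmsmmsmmsmFmFsk=>msmmsmmsmmsmmsmmsmFsk=>msmmsmmsmmsmmsmmsmmssk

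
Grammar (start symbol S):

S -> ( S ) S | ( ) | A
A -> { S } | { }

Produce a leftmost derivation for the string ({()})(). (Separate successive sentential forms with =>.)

S => (S)S   [S -> ( S ) S]
(S)S => (A)S   [S -> A]
(A)S => ({S})S   [A -> { S }]
({S})S => ({()})S   [S -> ( )]
({()})S => ({()})()   [S -> ( )]

S => (S)S => (A)S => ({S})S => ({()})S => ({()})()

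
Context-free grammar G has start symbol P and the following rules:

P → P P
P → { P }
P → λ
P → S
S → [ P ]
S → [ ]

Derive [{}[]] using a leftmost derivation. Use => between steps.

P => S   [P → S]
S => [P]   [S → [ P ]]
[P] => [PP]   [P → P P]
[PP] => [{P}P]   [P → { P }]
[{P}P] => [{}P]   [P → λ]
[{}P] => [{}S]   [P → S]
[{}S] => [{}[P]]   [S → [ P ]]
[{}[P]] => [{}[]]   [P → λ]

P=>S=>[P]=>[PP]=>[{P}P]=>[{}P]=>[{}S]=>[{}[P]]=>[{}[]]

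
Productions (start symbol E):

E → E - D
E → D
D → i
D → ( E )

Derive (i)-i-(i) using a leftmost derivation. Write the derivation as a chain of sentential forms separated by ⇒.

E ⇒ E-D   [E → E - D]
E-D ⇒ E-D-D   [E → E - D]
E-D-D ⇒ D-D-D   [E → D]
D-D-D ⇒ (E)-D-D   [D → ( E )]
(E)-D-D ⇒ (D)-D-D   [E → D]
(D)-D-D ⇒ (i)-D-D   [D → i]
(i)-D-D ⇒ (i)-i-D   [D → i]
(i)-i-D ⇒ (i)-i-(E)   [D → ( E )]
(i)-i-(E) ⇒ (i)-i-(D)   [E → D]
(i)-i-(D) ⇒ (i)-i-(i)   [D → i]

E⇒E-D⇒E-D-D⇒D-D-D⇒(E)-D-D⇒(D)-D-D⇒(i)-D-D⇒(i)-i-D⇒(i)-i-(E)⇒(i)-i-(D)⇒(i)-i-(i)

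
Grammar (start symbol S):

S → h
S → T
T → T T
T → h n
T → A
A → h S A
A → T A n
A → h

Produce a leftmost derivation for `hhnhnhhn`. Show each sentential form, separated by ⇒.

S ⇒ T   [S → T]
T ⇒ TT   [T → T T]
TT ⇒ AT   [T → A]
AT ⇒ hSAT   [A → h S A]
hSAT ⇒ hTAT   [S → T]
hTAT ⇒ hTTAT   [T → T T]
hTTAT ⇒ hhnTAT   [T → h n]
hhnTAT ⇒ hhnhnAT   [T → h n]
hhnhnAT ⇒ hhnhnhT   [A → h]
hhnhnhT ⇒ hhnhnhhn   [T → h n]

S⇒T⇒TT⇒AT⇒hSAT⇒hTAT⇒hTTAT⇒hhnTAT⇒hhnhnAT⇒hhnhnhT⇒hhnhnhhn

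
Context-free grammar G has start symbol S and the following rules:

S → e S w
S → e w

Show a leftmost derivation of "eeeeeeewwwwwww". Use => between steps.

S => eSw => eeSww => eeeSwww => eeeeSwwww => eeeeeSwwwww => eeeeeeSwwwwww => eeeeeeewwwwwww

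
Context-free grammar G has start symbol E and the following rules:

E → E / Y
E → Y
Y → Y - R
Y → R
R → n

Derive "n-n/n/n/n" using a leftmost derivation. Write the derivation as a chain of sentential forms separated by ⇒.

E ⇒ E/Y   [E → E / Y]
E/Y ⇒ E/Y/Y   [E → E / Y]
E/Y/Y ⇒ E/Y/Y/Y   [E → E / Y]
E/Y/Y/Y ⇒ Y/Y/Y/Y   [E → Y]
Y/Y/Y/Y ⇒ Y-R/Y/Y/Y   [Y → Y - R]
Y-R/Y/Y/Y ⇒ R-R/Y/Y/Y   [Y → R]
R-R/Y/Y/Y ⇒ n-R/Y/Y/Y   [R → n]
n-R/Y/Y/Y ⇒ n-n/Y/Y/Y   [R → n]
n-n/Y/Y/Y ⇒ n-n/R/Y/Y   [Y → R]
n-n/R/Y/Y ⇒ n-n/n/Y/Y   [R → n]
n-n/n/Y/Y ⇒ n-n/n/R/Y   [Y → R]
n-n/n/R/Y ⇒ n-n/n/n/Y   [R → n]
n-n/n/n/Y ⇒ n-n/n/n/R   [Y → R]
n-n/n/n/R ⇒ n-n/n/n/n   [R → n]

E ⇒ E/Y ⇒ E/Y/Y ⇒ E/Y/Y/Y ⇒ Y/Y/Y/Y ⇒ Y-R/Y/Y/Y ⇒ R-R/Y/Y/Y ⇒ n-R/Y/Y/Y ⇒ n-n/Y/Y/Y ⇒ n-n/R/Y/Y ⇒ n-n/n/Y/Y ⇒ n-n/n/R/Y ⇒ n-n/n/n/Y ⇒ n-n/n/n/R ⇒ n-n/n/n/n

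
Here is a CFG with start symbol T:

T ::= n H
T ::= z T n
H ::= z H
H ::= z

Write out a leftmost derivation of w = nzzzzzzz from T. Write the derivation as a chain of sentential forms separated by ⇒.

T ⇒ nH ⇒ nzH ⇒ nzzH ⇒ nzzzH ⇒ nzzzzH ⇒ nzzzzzH ⇒ nzzzzzzH ⇒ nzzzzzzz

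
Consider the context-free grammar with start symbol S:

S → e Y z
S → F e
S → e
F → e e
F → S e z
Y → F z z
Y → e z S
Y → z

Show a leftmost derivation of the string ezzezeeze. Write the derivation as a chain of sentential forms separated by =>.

S => Fe   [S → F e]
Fe => Seze   [F → S e z]
Seze => Feeze   [S → F e]
Feeze => Sezeeze   [F → S e z]
Sezeeze => eYzezeeze   [S → e Y z]
eYzezeeze => ezzezeeze   [Y → z]

S => Fe => Seze => Feeze => Sezeeze => eYzezeeze => ezzezeeze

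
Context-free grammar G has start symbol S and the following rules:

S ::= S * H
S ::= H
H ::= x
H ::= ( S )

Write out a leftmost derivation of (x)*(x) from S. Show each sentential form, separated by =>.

S=>S*H=>H*H=>(S)*H=>(H)*H=>(x)*H=>(x)*(S)=>(x)*(H)=>(x)*(x)

S => S*H   [S ::= S * H]
S*H => H*H   [S ::= H]
H*H => (S)*H   [H ::= ( S )]
(S)*H => (H)*H   [S ::= H]
(H)*H => (x)*H   [H ::= x]
(x)*H => (x)*(S)   [H ::= ( S )]
(x)*(S) => (x)*(H)   [S ::= H]
(x)*(H) => (x)*(x)   [H ::= x]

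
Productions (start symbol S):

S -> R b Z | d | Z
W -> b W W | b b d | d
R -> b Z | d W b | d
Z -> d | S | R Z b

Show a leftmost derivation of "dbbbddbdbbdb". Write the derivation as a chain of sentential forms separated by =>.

S => Z => RZb => dZb => dSb => dRbZb => dbZbZb => dbRZbbZb => dbbZZbbZb => dbbRZbZbbZb => dbbbZZbZbbZb => dbbbdZbZbbZb => dbbbddbZbbZb => dbbbddbdbbZb => dbbbddbdbbdb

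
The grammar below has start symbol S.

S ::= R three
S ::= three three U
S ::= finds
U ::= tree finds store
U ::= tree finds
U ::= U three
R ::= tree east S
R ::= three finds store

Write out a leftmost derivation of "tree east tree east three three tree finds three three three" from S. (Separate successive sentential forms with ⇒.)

S ⇒ R three   [S ::= R three]
R three ⇒ tree east S three   [R ::= tree east S]
tree east S three ⇒ tree east R three three   [S ::= R three]
tree east R three three ⇒ tree east tree east S three three   [R ::= tree east S]
tree east tree east S three three ⇒ tree east tree east three three U three three   [S ::= three three U]
tree east tree east three three U three three ⇒ tree east tree east three three U three three three   [U ::= U three]
tree east tree east three three U three three three ⇒ tree east tree east three three tree finds three three three   [U ::= tree finds]

S ⇒ R three ⇒ tree east S three ⇒ tree east R three three ⇒ tree east tree east S three three ⇒ tree east tree east three three U three three ⇒ tree east tree east three three U three three three ⇒ tree east tree east three three tree finds three three three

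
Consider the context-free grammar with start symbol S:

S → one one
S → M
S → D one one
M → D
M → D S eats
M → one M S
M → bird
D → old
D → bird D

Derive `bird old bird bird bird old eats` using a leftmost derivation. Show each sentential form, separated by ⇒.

S ⇒ M   [S → M]
M ⇒ D S eats   [M → D S eats]
D S eats ⇒ bird D S eats   [D → bird D]
bird D S eats ⇒ bird old S eats   [D → old]
bird old S eats ⇒ bird old M eats   [S → M]
bird old M eats ⇒ bird old D eats   [M → D]
bird old D eats ⇒ bird old bird D eats   [D → bird D]
bird old bird D eats ⇒ bird old bird bird D eats   [D → bird D]
bird old bird bird D eats ⇒ bird old bird bird bird D eats   [D → bird D]
bird old bird bird bird D eats ⇒ bird old bird bird bird old eats   [D → old]

S ⇒ M ⇒ D S eats ⇒ bird D S eats ⇒ bird old S eats ⇒ bird old M eats ⇒ bird old D eats ⇒ bird old bird D eats ⇒ bird old bird bird D eats ⇒ bird old bird bird bird D eats ⇒ bird old bird bird bird old eats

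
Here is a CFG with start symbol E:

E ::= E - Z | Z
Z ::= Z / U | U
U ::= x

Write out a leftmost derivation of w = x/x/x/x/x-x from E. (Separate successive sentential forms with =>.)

E => E-Z => Z-Z => Z/U-Z => Z/U/U-Z => Z/U/U/U-Z => Z/U/U/U/U-Z => U/U/U/U/U-Z => x/U/U/U/U-Z => x/x/U/U/U-Z => x/x/x/U/U-Z => x/x/x/x/U-Z => x/x/x/x/x-Z => x/x/x/x/x-U => x/x/x/x/x-x

E => E-Z   [E ::= E - Z]
E-Z => Z-Z   [E ::= Z]
Z-Z => Z/U-Z   [Z ::= Z / U]
Z/U-Z => Z/U/U-Z   [Z ::= Z / U]
Z/U/U-Z => Z/U/U/U-Z   [Z ::= Z / U]
Z/U/U/U-Z => Z/U/U/U/U-Z   [Z ::= Z / U]
Z/U/U/U/U-Z => U/U/U/U/U-Z   [Z ::= U]
U/U/U/U/U-Z => x/U/U/U/U-Z   [U ::= x]
x/U/U/U/U-Z => x/x/U/U/U-Z   [U ::= x]
x/x/U/U/U-Z => x/x/x/U/U-Z   [U ::= x]
x/x/x/U/U-Z => x/x/x/x/U-Z   [U ::= x]
x/x/x/x/U-Z => x/x/x/x/x-Z   [U ::= x]
x/x/x/x/x-Z => x/x/x/x/x-U   [Z ::= U]
x/x/x/x/x-U => x/x/x/x/x-x   [U ::= x]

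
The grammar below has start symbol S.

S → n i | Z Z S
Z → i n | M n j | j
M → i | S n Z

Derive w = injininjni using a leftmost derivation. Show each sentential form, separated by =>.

S => ZZS   [S → Z Z S]
ZZS => inZS   [Z → i n]
inZS => injS   [Z → j]
injS => injZZS   [S → Z Z S]
injZZS => injinZS   [Z → i n]
injinZS => injinMnjS   [Z → M n j]
injinMnjS => injininjS   [M → i]
injininjS => injininjni   [S → n i]

S => ZZS => inZS => injS => injZZS => injinZS => injinMnjS => injininjS => injininjni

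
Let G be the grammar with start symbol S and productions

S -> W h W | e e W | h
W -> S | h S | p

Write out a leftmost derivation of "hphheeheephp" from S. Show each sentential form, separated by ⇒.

S ⇒ WhW   [S -> W h W]
WhW ⇒ hShW   [W -> h S]
hShW ⇒ hWhWhW   [S -> W h W]
hWhWhW ⇒ hphWhW   [W -> p]
hphWhW ⇒ hphhShW   [W -> h S]
hphhShW ⇒ hphheeWhW   [S -> e e W]
hphheeWhW ⇒ hphheehShW   [W -> h S]
hphheehShW ⇒ hphheeheeWhW   [S -> e e W]
hphheeheeWhW ⇒ hphheeheephW   [W -> p]
hphheeheephW ⇒ hphheeheephp   [W -> p]

S ⇒ WhW ⇒ hShW ⇒ hWhWhW ⇒ hphWhW ⇒ hphhShW ⇒ hphheeWhW ⇒ hphheehShW ⇒ hphheeheeWhW ⇒ hphheeheephW ⇒ hphheeheephp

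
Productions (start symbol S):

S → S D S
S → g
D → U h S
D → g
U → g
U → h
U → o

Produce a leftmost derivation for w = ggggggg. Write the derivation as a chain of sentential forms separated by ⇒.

S ⇒ SDS ⇒ SDSDS ⇒ SDSDSDS ⇒ gDSDSDS ⇒ ggSDSDS ⇒ gggDSDS ⇒ ggggSDS ⇒ gggggDS ⇒ ggggggS ⇒ ggggggg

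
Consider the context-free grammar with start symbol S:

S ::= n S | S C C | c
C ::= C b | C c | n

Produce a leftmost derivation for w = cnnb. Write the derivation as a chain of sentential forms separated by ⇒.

S⇒SCC⇒cCC⇒cnC⇒cnCb⇒cnnb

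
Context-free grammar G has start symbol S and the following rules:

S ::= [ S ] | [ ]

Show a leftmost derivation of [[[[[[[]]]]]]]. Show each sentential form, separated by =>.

S => [S]   [S ::= [ S ]]
[S] => [[S]]   [S ::= [ S ]]
[[S]] => [[[S]]]   [S ::= [ S ]]
[[[S]]] => [[[[S]]]]   [S ::= [ S ]]
[[[[S]]]] => [[[[[S]]]]]   [S ::= [ S ]]
[[[[[S]]]]] => [[[[[[S]]]]]]   [S ::= [ S ]]
[[[[[[S]]]]]] => [[[[[[[]]]]]]]   [S ::= [ ]]

S => [S] => [[S]] => [[[S]]] => [[[[S]]]] => [[[[[S]]]]] => [[[[[[S]]]]]] => [[[[[[[]]]]]]]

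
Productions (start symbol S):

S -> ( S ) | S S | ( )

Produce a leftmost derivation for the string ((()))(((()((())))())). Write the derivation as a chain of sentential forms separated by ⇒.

S⇒SS⇒(S)S⇒((S))S⇒((()))S⇒((()))(S)⇒((()))((S))⇒((()))((SS))⇒((()))(((S)S))⇒((()))(((SS)S))⇒((()))(((()S)S))⇒((()))(((()(S))S))⇒((()))(((()((S)))S))⇒((()))(((()((())))S))⇒((()))(((()((())))()))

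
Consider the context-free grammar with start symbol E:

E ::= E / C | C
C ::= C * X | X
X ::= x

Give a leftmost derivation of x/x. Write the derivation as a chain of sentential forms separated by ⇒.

E ⇒ E/C ⇒ C/C ⇒ X/C ⇒ x/C ⇒ x/X ⇒ x/x

E ⇒ E/C   [E ::= E / C]
E/C ⇒ C/C   [E ::= C]
C/C ⇒ X/C   [C ::= X]
X/C ⇒ x/C   [X ::= x]
x/C ⇒ x/X   [C ::= X]
x/X ⇒ x/x   [X ::= x]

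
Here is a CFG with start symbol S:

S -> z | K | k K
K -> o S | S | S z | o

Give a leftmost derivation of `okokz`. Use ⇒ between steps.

S ⇒ K ⇒ oS ⇒ okK ⇒ okoS ⇒ okokK ⇒ okokS ⇒ okokz

S ⇒ K   [S -> K]
K ⇒ oS   [K -> o S]
oS ⇒ okK   [S -> k K]
okK ⇒ okoS   [K -> o S]
okoS ⇒ okokK   [S -> k K]
okokK ⇒ okokS   [K -> S]
okokS ⇒ okokz   [S -> z]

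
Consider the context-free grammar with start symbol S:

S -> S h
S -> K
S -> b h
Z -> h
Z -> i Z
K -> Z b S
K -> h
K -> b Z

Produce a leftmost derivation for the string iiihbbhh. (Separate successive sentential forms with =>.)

S => K => ZbS => iZbS => iiZbS => iiiZbS => iiihbS => iiihbSh => iiihbbhh

S => K   [S -> K]
K => ZbS   [K -> Z b S]
ZbS => iZbS   [Z -> i Z]
iZbS => iiZbS   [Z -> i Z]
iiZbS => iiiZbS   [Z -> i Z]
iiiZbS => iiihbS   [Z -> h]
iiihbS => iiihbSh   [S -> S h]
iiihbSh => iiihbbhh   [S -> b h]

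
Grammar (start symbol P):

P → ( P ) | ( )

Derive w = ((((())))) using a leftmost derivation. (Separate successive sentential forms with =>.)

P => (P) => ((P)) => (((P))) => ((((P)))) => ((((()))))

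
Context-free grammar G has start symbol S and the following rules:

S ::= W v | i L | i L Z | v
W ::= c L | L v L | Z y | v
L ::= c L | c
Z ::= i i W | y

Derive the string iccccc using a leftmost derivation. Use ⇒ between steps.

S ⇒ iL   [S ::= i L]
iL ⇒ icL   [L ::= c L]
icL ⇒ iccL   [L ::= c L]
iccL ⇒ icccL   [L ::= c L]
icccL ⇒ iccccL   [L ::= c L]
iccccL ⇒ iccccc   [L ::= c]

S⇒iL⇒icL⇒iccL⇒icccL⇒iccccL⇒iccccc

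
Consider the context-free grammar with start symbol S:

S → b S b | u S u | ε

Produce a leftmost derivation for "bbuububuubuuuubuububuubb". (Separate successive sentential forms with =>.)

S=>bSb=>bbSbb=>bbuSubb=>bbuuSuubb=>bbuubSbuubb=>bbuubuSubuubb=>bbuububSbubuubb=>bbuububuSububuubb=>bbuububuuSuububuubb=>bbuububuubSbuububuubb=>bbuububuubuSubuububuubb=>bbuububuubuuSuubuububuubb=>bbuububuubuuuubuububuubb

S => bSb   [S → b S b]
bSb => bbSbb   [S → b S b]
bbSbb => bbuSubb   [S → u S u]
bbuSubb => bbuuSuubb   [S → u S u]
bbuuSuubb => bbuubSbuubb   [S → b S b]
bbuubSbuubb => bbuubuSubuubb   [S → u S u]
bbuubuSubuubb => bbuububSbubuubb   [S → b S b]
bbuububSbubuubb => bbuububuSububuubb   [S → u S u]
bbuububuSububuubb => bbuububuuSuububuubb   [S → u S u]
bbuububuuSuububuubb => bbuububuubSbuububuubb   [S → b S b]
bbuububuubSbuububuubb => bbuububuubuSubuububuubb   [S → u S u]
bbuububuubuSubuububuubb => bbuububuubuuSuubuububuubb   [S → u S u]
bbuububuubuuSuubuububuubb => bbuububuubuuuubuububuubb   [S → ε]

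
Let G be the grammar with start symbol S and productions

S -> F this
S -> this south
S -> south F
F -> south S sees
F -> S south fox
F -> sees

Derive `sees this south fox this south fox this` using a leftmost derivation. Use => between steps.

S => F this => S south fox this => F this south fox this => S south fox this south fox this => F this south fox this south fox this => sees this south fox this south fox this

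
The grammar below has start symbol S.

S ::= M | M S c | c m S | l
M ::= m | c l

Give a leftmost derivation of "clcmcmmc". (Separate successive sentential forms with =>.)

S => MSc   [S ::= M S c]
MSc => clSc   [M ::= c l]
clSc => clcmSc   [S ::= c m S]
clcmSc => clcmcmSc   [S ::= c m S]
clcmcmSc => clcmcmMc   [S ::= M]
clcmcmMc => clcmcmmc   [M ::= m]

S => MSc => clSc => clcmSc => clcmcmSc => clcmcmMc => clcmcmmc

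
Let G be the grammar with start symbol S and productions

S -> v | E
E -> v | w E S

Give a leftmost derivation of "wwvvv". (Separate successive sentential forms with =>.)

S => E   [S -> E]
E => wES   [E -> w E S]
wES => wwESS   [E -> w E S]
wwESS => wwvSS   [E -> v]
wwvSS => wwvES   [S -> E]
wwvES => wwvvS   [E -> v]
wwvvS => wwvvE   [S -> E]
wwvvE => wwvvv   [E -> v]

S=>E=>wES=>wwESS=>wwvSS=>wwvES=>wwvvS=>wwvvE=>wwvvv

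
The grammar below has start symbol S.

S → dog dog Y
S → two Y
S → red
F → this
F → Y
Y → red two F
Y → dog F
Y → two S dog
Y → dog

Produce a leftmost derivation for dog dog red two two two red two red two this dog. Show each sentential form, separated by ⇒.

S ⇒ dog dog Y ⇒ dog dog red two F ⇒ dog dog red two Y ⇒ dog dog red two two S dog ⇒ dog dog red two two two Y dog ⇒ dog dog red two two two red two F dog ⇒ dog dog red two two two red two Y dog ⇒ dog dog red two two two red two red two F dog ⇒ dog dog red two two two red two red two this dog

S ⇒ dog dog Y   [S → dog dog Y]
dog dog Y ⇒ dog dog red two F   [Y → red two F]
dog dog red two F ⇒ dog dog red two Y   [F → Y]
dog dog red two Y ⇒ dog dog red two two S dog   [Y → two S dog]
dog dog red two two S dog ⇒ dog dog red two two two Y dog   [S → two Y]
dog dog red two two two Y dog ⇒ dog dog red two two two red two F dog   [Y → red two F]
dog dog red two two two red two F dog ⇒ dog dog red two two two red two Y dog   [F → Y]
dog dog red two two two red two Y dog ⇒ dog dog red two two two red two red two F dog   [Y → red two F]
dog dog red two two two red two red two F dog ⇒ dog dog red two two two red two red two this dog   [F → this]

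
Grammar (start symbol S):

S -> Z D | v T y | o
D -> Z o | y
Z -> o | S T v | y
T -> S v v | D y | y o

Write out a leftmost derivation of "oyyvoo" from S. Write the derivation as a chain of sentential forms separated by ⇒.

S ⇒ ZD ⇒ STvD ⇒ oTvD ⇒ oDyvD ⇒ oyyvD ⇒ oyyvZo ⇒ oyyvoo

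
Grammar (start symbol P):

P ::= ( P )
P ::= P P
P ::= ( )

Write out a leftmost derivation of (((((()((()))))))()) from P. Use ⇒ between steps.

P ⇒ (P) ⇒ (PP) ⇒ ((P)P) ⇒ (((P))P) ⇒ ((((P)))P) ⇒ (((((P))))P) ⇒ (((((PP))))P) ⇒ (((((()P))))P) ⇒ (((((()(P)))))P) ⇒ (((((()((P))))))P) ⇒ (((((()((()))))))P) ⇒ (((((()((()))))))())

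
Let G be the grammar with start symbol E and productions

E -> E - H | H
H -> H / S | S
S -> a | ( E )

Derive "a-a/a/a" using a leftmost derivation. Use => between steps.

E => E-H   [E -> E - H]
E-H => H-H   [E -> H]
H-H => S-H   [H -> S]
S-H => a-H   [S -> a]
a-H => a-H/S   [H -> H / S]
a-H/S => a-H/S/S   [H -> H / S]
a-H/S/S => a-S/S/S   [H -> S]
a-S/S/S => a-a/S/S   [S -> a]
a-a/S/S => a-a/a/S   [S -> a]
a-a/a/S => a-a/a/a   [S -> a]

E => E-H => H-H => S-H => a-H => a-H/S => a-H/S/S => a-S/S/S => a-a/S/S => a-a/a/S => a-a/a/a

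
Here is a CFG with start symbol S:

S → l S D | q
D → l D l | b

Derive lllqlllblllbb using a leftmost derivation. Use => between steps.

S => lSD => llSDD => lllSDDD => lllqDDD => lllqlDlDD => lllqllDllDD => lllqlllDlllDD => lllqlllblllDD => lllqlllblllbD => lllqlllblllbb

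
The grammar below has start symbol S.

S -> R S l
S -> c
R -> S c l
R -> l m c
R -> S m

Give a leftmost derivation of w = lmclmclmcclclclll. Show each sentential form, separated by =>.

S=>RSl=>lmcSl=>lmcRSll=>lmclmcSll=>lmclmcRSlll=>lmclmcSclSlll=>lmclmcRSlclSlll=>lmclmclmcSlclSlll=>lmclmclmcclclSlll=>lmclmclmcclclclll

S => RSl   [S -> R S l]
RSl => lmcSl   [R -> l m c]
lmcSl => lmcRSll   [S -> R S l]
lmcRSll => lmclmcSll   [R -> l m c]
lmclmcSll => lmclmcRSlll   [S -> R S l]
lmclmcRSlll => lmclmcSclSlll   [R -> S c l]
lmclmcSclSlll => lmclmcRSlclSlll   [S -> R S l]
lmclmcRSlclSlll => lmclmclmcSlclSlll   [R -> l m c]
lmclmclmcSlclSlll => lmclmclmcclclSlll   [S -> c]
lmclmclmcclclSlll => lmclmclmcclclclll   [S -> c]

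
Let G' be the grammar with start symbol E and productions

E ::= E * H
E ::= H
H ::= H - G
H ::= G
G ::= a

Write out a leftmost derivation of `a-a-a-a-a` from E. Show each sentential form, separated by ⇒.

E ⇒ H ⇒ H-G ⇒ H-G-G ⇒ H-G-G-G ⇒ H-G-G-G-G ⇒ G-G-G-G-G ⇒ a-G-G-G-G ⇒ a-a-G-G-G ⇒ a-a-a-G-G ⇒ a-a-a-a-G ⇒ a-a-a-a-a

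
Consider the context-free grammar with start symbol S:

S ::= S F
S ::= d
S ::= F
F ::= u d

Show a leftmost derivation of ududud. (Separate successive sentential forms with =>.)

S => SF => SFF => FFF => udFF => ududF => ududud

S => SF   [S ::= S F]
SF => SFF   [S ::= S F]
SFF => FFF   [S ::= F]
FFF => udFF   [F ::= u d]
udFF => ududF   [F ::= u d]
ududF => ududud   [F ::= u d]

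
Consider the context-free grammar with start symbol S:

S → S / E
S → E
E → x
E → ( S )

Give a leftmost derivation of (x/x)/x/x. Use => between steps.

S => S/E => S/E/E => E/E/E => (S)/E/E => (S/E)/E/E => (E/E)/E/E => (x/E)/E/E => (x/x)/E/E => (x/x)/x/E => (x/x)/x/x

S => S/E   [S → S / E]
S/E => S/E/E   [S → S / E]
S/E/E => E/E/E   [S → E]
E/E/E => (S)/E/E   [E → ( S )]
(S)/E/E => (S/E)/E/E   [S → S / E]
(S/E)/E/E => (E/E)/E/E   [S → E]
(E/E)/E/E => (x/E)/E/E   [E → x]
(x/E)/E/E => (x/x)/E/E   [E → x]
(x/x)/E/E => (x/x)/x/E   [E → x]
(x/x)/x/E => (x/x)/x/x   [E → x]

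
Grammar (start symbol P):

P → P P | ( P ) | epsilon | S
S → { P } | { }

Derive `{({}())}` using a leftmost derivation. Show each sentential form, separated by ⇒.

P ⇒ S ⇒ {P} ⇒ {(P)} ⇒ {(PP)} ⇒ {(SP)} ⇒ {({}P)} ⇒ {({}(P))} ⇒ {({}())}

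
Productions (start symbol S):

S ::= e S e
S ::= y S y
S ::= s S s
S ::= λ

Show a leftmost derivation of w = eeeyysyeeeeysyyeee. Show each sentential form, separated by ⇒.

S ⇒ eSe   [S ::= e S e]
eSe ⇒ eeSee   [S ::= e S e]
eeSee ⇒ eeeSeee   [S ::= e S e]
eeeSeee ⇒ eeeySyeee   [S ::= y S y]
eeeySyeee ⇒ eeeyySyyeee   [S ::= y S y]
eeeyySyyeee ⇒ eeeyysSsyyeee   [S ::= s S s]
eeeyysSsyyeee ⇒ eeeyysySysyyeee   [S ::= y S y]
eeeyysySysyyeee ⇒ eeeyysyeSeysyyeee   [S ::= e S e]
eeeyysyeSeysyyeee ⇒ eeeyysyeeSeeysyyeee   [S ::= e S e]
eeeyysyeeSeeysyyeee ⇒ eeeyysyeeeeysyyeee   [S ::= λ]

S ⇒ eSe ⇒ eeSee ⇒ eeeSeee ⇒ eeeySyeee ⇒ eeeyySyyeee ⇒ eeeyysSsyyeee ⇒ eeeyysySysyyeee ⇒ eeeyysyeSeysyyeee ⇒ eeeyysyeeSeeysyyeee ⇒ eeeyysyeeeeysyyeee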